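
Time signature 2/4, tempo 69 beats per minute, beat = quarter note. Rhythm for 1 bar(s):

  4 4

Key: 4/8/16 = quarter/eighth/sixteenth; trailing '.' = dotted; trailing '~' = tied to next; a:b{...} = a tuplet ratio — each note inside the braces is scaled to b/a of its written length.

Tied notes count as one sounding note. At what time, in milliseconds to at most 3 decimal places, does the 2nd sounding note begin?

1. 0.0ms @ 0 + 869.565ms (1)
2. 869.565ms @ 1 + 869.565ms (1)

note 2 onset = 1b = 869.565ms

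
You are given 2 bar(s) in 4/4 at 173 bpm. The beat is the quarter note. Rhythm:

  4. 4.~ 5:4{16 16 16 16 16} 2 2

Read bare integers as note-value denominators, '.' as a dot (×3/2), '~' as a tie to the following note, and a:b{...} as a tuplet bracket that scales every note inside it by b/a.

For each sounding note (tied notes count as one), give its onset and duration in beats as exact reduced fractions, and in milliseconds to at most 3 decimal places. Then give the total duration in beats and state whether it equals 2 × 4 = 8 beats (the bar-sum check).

1) 0.0ms=0b +520.231ms=3/2b
2) 520.231ms=3/2b +589.595ms=17/10b
3) 1109.827ms=16/5b +69.364ms=1/5b
4) 1179.191ms=17/5b +69.364ms=1/5b
5) 1248.555ms=18/5b +69.364ms=1/5b
6) 1317.919ms=19/5b +69.364ms=1/5b
7) 1387.283ms=4b +693.642ms=2b
8) 2080.925ms=6b +693.642ms=2b
Σ=8b of 8 (173bpm 4/4) — PASS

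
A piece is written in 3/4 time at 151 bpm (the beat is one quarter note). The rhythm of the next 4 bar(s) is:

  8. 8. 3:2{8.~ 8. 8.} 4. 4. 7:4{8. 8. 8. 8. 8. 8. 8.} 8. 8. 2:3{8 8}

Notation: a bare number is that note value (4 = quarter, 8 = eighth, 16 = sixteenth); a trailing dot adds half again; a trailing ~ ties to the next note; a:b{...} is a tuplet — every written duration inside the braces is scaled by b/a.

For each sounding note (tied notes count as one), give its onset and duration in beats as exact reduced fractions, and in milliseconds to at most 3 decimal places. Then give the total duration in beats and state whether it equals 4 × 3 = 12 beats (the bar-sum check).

1) 0.0ms=0b +298.013ms=3/4b
2) 298.013ms=3/4b +298.013ms=3/4b
3) 596.026ms=3/2b +397.351ms=1b
4) 993.377ms=5/2b +198.675ms=1/2b
5) 1192.053ms=3b +596.026ms=3/2b
6) 1788.079ms=9/2b +596.026ms=3/2b
7) 2384.106ms=6b +170.293ms=3/7b
8) 2554.399ms=45/7b +170.293ms=3/7b
9) 2724.693ms=48/7b +170.293ms=3/7b
10) 2894.986ms=51/7b +170.293ms=3/7b
11) 3065.279ms=54/7b +170.293ms=3/7b
12) 3235.572ms=57/7b +170.293ms=3/7b
13) 3405.866ms=60/7b +170.293ms=3/7b
14) 3576.159ms=9b +298.013ms=3/4b
15) 3874.172ms=39/4b +298.013ms=3/4b
16) 4172.185ms=21/2b +298.013ms=3/4b
17) 4470.199ms=45/4b +298.013ms=3/4b
Σ=12b of 12 (151bpm 3/4) — PASS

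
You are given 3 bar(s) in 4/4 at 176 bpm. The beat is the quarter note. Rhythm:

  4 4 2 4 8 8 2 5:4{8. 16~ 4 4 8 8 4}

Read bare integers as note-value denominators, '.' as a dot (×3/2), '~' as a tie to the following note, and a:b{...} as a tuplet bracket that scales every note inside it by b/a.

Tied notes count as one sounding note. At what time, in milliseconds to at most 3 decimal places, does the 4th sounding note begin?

note 4 onset = 4b = 1363.636ms

1. 0.0ms @ 0 + 340.909ms (1)
2. 340.909ms @ 1 + 340.909ms (1)
3. 681.818ms @ 2 + 681.818ms (2)
4. 1363.636ms @ 4 + 340.909ms (1)
5. 1704.545ms @ 5 + 170.455ms (1/2)
6. 1875.0ms @ 11/2 + 170.455ms (1/2)
7. 2045.455ms @ 6 + 681.818ms (2)
8. 2727.273ms @ 8 + 204.545ms (3/5)
9. 2931.818ms @ 43/5 + 340.909ms (1)
10. 3272.727ms @ 48/5 + 272.727ms (4/5)
11. 3545.455ms @ 52/5 + 136.364ms (2/5)
12. 3681.818ms @ 54/5 + 136.364ms (2/5)
13. 3818.182ms @ 56/5 + 272.727ms (4/5)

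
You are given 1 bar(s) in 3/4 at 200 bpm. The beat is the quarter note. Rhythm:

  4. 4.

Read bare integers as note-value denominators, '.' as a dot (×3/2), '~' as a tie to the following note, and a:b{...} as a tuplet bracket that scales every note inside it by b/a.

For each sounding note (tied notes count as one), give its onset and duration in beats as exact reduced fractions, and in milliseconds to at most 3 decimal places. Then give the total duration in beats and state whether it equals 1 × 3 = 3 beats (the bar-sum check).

1) 0.0ms=0b +450.0ms=3/2b
2) 450.0ms=3/2b +450.0ms=3/2b
Σ=3b of 3 (200bpm 3/4) — PASS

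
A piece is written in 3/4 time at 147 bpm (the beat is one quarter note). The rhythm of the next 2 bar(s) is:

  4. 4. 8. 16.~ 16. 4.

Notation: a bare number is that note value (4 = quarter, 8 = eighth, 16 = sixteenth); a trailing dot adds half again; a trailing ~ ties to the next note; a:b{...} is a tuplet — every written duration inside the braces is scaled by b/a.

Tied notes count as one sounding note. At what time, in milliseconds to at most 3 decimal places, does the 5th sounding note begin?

note 5 onset = 9/2b = 1836.735ms

1. 0.0ms @ 0 + 612.245ms (3/2)
2. 612.245ms @ 3/2 + 612.245ms (3/2)
3. 1224.49ms @ 3 + 306.122ms (3/4)
4. 1530.612ms @ 15/4 + 306.122ms (3/4)
5. 1836.735ms @ 9/2 + 612.245ms (3/2)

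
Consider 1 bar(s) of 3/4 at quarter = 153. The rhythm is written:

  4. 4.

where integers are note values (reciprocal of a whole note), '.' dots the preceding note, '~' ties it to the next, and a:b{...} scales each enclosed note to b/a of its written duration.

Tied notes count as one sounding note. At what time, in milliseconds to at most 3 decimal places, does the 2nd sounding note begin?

1. 0.0ms @ 0 + 588.235ms (3/2)
2. 588.235ms @ 3/2 + 588.235ms (3/2)

note 2 onset = 3/2b = 588.235ms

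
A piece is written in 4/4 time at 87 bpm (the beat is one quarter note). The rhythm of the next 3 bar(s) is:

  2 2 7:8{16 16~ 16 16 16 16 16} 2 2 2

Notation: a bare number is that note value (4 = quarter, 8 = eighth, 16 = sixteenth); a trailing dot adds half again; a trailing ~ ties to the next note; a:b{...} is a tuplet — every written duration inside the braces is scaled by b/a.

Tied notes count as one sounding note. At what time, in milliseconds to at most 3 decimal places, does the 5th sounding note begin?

note 5 onset = 34/7b = 3349.754ms

1. 0.0ms @ 0 + 1379.31ms (2)
2. 1379.31ms @ 2 + 1379.31ms (2)
3. 2758.621ms @ 4 + 197.044ms (2/7)
4. 2955.665ms @ 30/7 + 394.089ms (4/7)
5. 3349.754ms @ 34/7 + 197.044ms (2/7)
6. 3546.798ms @ 36/7 + 197.044ms (2/7)
7. 3743.842ms @ 38/7 + 197.044ms (2/7)
8. 3940.887ms @ 40/7 + 197.044ms (2/7)
9. 4137.931ms @ 6 + 1379.31ms (2)
10. 5517.241ms @ 8 + 1379.31ms (2)
11. 6896.552ms @ 10 + 1379.31ms (2)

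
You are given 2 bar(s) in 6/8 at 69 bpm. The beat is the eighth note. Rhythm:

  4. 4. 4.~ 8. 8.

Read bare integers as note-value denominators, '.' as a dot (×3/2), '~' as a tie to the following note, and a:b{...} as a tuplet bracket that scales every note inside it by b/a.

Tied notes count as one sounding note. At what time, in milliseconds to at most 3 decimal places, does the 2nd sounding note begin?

1. 0.0ms @ 0 + 2608.696ms (3)
2. 2608.696ms @ 3 + 2608.696ms (3)
3. 5217.391ms @ 6 + 3913.043ms (9/2)
4. 9130.435ms @ 21/2 + 1304.348ms (3/2)

note 2 onset = 3b = 2608.696ms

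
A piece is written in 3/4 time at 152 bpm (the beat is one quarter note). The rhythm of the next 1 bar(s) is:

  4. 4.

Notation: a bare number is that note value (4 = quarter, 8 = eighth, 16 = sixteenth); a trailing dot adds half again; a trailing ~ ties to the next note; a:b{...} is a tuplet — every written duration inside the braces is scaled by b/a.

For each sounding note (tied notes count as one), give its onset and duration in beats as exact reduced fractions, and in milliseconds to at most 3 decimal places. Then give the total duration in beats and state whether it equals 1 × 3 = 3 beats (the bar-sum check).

1) 0.0ms=0b +592.105ms=3/2b
2) 592.105ms=3/2b +592.105ms=3/2b
Σ=3b of 3 (152bpm 3/4) — PASS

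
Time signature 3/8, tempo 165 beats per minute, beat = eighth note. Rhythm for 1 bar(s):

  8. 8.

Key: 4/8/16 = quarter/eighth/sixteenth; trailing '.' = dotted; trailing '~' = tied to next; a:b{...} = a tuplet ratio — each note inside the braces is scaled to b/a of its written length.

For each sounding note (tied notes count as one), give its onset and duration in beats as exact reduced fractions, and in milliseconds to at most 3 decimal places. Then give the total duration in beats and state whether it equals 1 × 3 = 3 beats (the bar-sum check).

1) 0.0ms=0b +545.455ms=3/2b
2) 545.455ms=3/2b +545.455ms=3/2b
Σ=3b of 3 (165bpm 3/8) — PASS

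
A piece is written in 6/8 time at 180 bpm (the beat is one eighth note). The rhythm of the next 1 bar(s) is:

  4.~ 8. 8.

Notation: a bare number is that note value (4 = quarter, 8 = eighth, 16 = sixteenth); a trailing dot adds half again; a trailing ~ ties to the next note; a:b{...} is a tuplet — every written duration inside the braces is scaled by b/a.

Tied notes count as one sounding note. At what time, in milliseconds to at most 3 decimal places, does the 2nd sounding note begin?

note 2 onset = 9/2b = 1500.0ms

1. 0.0ms @ 0 + 1500.0ms (9/2)
2. 1500.0ms @ 9/2 + 500.0ms (3/2)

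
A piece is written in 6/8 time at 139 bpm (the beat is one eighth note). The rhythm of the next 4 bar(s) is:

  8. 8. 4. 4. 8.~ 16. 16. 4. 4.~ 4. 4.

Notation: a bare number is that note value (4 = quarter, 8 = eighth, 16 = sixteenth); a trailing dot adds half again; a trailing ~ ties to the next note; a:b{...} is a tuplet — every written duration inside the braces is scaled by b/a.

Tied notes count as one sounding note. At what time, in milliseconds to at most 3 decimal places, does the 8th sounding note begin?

1. 0.0ms @ 0 + 647.482ms (3/2)
2. 647.482ms @ 3/2 + 647.482ms (3/2)
3. 1294.964ms @ 3 + 1294.964ms (3)
4. 2589.928ms @ 6 + 1294.964ms (3)
5. 3884.892ms @ 9 + 971.223ms (9/4)
6. 4856.115ms @ 45/4 + 323.741ms (3/4)
7. 5179.856ms @ 12 + 1294.964ms (3)
8. 6474.82ms @ 15 + 2589.928ms (6)
9. 9064.748ms @ 21 + 1294.964ms (3)

note 8 onset = 15b = 6474.82ms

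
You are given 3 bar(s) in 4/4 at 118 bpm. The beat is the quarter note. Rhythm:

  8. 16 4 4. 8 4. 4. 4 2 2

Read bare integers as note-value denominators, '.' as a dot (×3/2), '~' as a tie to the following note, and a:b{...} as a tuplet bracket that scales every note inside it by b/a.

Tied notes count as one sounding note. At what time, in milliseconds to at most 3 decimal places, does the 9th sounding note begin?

1. 0.0ms @ 0 + 381.356ms (3/4)
2. 381.356ms @ 3/4 + 127.119ms (1/4)
3. 508.475ms @ 1 + 508.475ms (1)
4. 1016.949ms @ 2 + 762.712ms (3/2)
5. 1779.661ms @ 7/2 + 254.237ms (1/2)
6. 2033.898ms @ 4 + 762.712ms (3/2)
7. 2796.61ms @ 11/2 + 762.712ms (3/2)
8. 3559.322ms @ 7 + 508.475ms (1)
9. 4067.797ms @ 8 + 1016.949ms (2)
10. 5084.746ms @ 10 + 1016.949ms (2)

note 9 onset = 8b = 4067.797ms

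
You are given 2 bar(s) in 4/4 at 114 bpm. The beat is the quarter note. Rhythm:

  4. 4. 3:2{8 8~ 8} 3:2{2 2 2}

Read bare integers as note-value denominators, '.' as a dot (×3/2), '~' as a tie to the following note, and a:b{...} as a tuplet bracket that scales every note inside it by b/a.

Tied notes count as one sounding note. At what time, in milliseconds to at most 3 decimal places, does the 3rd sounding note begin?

note 3 onset = 3b = 1578.947ms

1. 0.0ms @ 0 + 789.474ms (3/2)
2. 789.474ms @ 3/2 + 789.474ms (3/2)
3. 1578.947ms @ 3 + 175.439ms (1/3)
4. 1754.386ms @ 10/3 + 350.877ms (2/3)
5. 2105.263ms @ 4 + 701.754ms (4/3)
6. 2807.018ms @ 16/3 + 701.754ms (4/3)
7. 3508.772ms @ 20/3 + 701.754ms (4/3)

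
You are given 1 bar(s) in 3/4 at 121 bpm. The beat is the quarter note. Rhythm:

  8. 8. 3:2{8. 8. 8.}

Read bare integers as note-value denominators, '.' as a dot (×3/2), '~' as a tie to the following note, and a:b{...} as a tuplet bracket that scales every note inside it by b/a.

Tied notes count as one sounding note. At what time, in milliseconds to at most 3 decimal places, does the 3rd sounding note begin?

1. 0.0ms @ 0 + 371.901ms (3/4)
2. 371.901ms @ 3/4 + 371.901ms (3/4)
3. 743.802ms @ 3/2 + 247.934ms (1/2)
4. 991.736ms @ 2 + 247.934ms (1/2)
5. 1239.669ms @ 5/2 + 247.934ms (1/2)

note 3 onset = 3/2b = 743.802ms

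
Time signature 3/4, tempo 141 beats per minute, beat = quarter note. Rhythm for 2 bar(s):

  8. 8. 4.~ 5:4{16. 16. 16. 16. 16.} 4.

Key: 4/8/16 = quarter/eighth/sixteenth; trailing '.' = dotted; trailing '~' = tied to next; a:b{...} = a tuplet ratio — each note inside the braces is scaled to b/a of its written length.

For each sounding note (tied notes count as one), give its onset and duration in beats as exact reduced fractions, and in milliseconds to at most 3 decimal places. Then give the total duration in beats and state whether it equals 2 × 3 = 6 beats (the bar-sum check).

1) 0.0ms=0b +319.149ms=3/4b
2) 319.149ms=3/4b +319.149ms=3/4b
3) 638.298ms=3/2b +765.957ms=9/5b
4) 1404.255ms=33/10b +127.66ms=3/10b
5) 1531.915ms=18/5b +127.66ms=3/10b
6) 1659.574ms=39/10b +127.66ms=3/10b
7) 1787.234ms=21/5b +127.66ms=3/10b
8) 1914.894ms=9/2b +638.298ms=3/2b
Σ=6b of 6 (141bpm 3/4) — PASS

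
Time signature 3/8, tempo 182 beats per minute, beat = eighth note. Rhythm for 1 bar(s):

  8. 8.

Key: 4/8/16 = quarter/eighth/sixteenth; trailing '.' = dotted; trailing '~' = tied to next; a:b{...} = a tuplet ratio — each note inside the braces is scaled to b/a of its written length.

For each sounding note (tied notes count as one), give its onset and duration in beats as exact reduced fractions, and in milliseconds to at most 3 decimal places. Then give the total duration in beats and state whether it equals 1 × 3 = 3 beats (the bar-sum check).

1) 0.0ms=0b +494.505ms=3/2b
2) 494.505ms=3/2b +494.505ms=3/2b
Σ=3b of 3 (182bpm 3/8) — PASS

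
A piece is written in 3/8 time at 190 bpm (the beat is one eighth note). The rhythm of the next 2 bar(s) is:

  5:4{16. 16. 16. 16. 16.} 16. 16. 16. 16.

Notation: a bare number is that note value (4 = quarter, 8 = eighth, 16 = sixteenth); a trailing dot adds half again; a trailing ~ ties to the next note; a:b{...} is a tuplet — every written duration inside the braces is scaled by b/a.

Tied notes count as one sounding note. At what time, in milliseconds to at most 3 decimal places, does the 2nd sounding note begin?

1. 0.0ms @ 0 + 189.474ms (3/5)
2. 189.474ms @ 3/5 + 189.474ms (3/5)
3. 378.947ms @ 6/5 + 189.474ms (3/5)
4. 568.421ms @ 9/5 + 189.474ms (3/5)
5. 757.895ms @ 12/5 + 189.474ms (3/5)
6. 947.368ms @ 3 + 236.842ms (3/4)
7. 1184.211ms @ 15/4 + 236.842ms (3/4)
8. 1421.053ms @ 9/2 + 236.842ms (3/4)
9. 1657.895ms @ 21/4 + 236.842ms (3/4)

note 2 onset = 3/5b = 189.474ms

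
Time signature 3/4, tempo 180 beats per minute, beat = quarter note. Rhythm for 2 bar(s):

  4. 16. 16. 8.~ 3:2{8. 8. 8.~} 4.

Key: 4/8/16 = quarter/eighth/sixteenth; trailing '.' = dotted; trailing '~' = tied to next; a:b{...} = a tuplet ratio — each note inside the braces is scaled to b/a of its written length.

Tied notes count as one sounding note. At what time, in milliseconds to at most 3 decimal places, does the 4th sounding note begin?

note 4 onset = 9/4b = 750.0ms

1. 0.0ms @ 0 + 500.0ms (3/2)
2. 500.0ms @ 3/2 + 125.0ms (3/8)
3. 625.0ms @ 15/8 + 125.0ms (3/8)
4. 750.0ms @ 9/4 + 416.667ms (5/4)
5. 1166.667ms @ 7/2 + 166.667ms (1/2)
6. 1333.333ms @ 4 + 666.667ms (2)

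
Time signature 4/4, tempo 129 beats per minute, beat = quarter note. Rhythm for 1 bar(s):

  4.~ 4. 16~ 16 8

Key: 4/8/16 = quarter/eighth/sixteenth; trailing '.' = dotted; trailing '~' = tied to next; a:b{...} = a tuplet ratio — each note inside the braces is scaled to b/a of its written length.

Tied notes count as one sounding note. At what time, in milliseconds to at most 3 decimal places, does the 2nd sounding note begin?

note 2 onset = 3b = 1395.349ms

1. 0.0ms @ 0 + 1395.349ms (3)
2. 1395.349ms @ 3 + 232.558ms (1/2)
3. 1627.907ms @ 7/2 + 232.558ms (1/2)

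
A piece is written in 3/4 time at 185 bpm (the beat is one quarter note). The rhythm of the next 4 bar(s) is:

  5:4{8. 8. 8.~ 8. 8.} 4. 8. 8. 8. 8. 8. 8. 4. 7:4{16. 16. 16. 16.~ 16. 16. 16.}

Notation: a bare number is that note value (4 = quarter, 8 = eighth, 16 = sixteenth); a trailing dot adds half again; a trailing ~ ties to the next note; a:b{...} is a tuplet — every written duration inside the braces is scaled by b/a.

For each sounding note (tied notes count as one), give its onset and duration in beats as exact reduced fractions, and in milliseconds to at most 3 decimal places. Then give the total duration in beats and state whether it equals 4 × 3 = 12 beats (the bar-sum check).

1) 0.0ms=0b +194.595ms=3/5b
2) 194.595ms=3/5b +194.595ms=3/5b
3) 389.189ms=6/5b +389.189ms=6/5b
4) 778.378ms=12/5b +194.595ms=3/5b
5) 972.973ms=3b +486.486ms=3/2b
6) 1459.459ms=9/2b +243.243ms=3/4b
7) 1702.703ms=21/4b +243.243ms=3/4b
8) 1945.946ms=6b +243.243ms=3/4b
9) 2189.189ms=27/4b +243.243ms=3/4b
10) 2432.432ms=15/2b +243.243ms=3/4b
11) 2675.676ms=33/4b +243.243ms=3/4b
12) 2918.919ms=9b +486.486ms=3/2b
13) 3405.405ms=21/2b +69.498ms=3/14b
14) 3474.903ms=75/7b +69.498ms=3/14b
15) 3544.402ms=153/14b +69.498ms=3/14b
16) 3613.9ms=78/7b +138.996ms=3/7b
17) 3752.896ms=81/7b +69.498ms=3/14b
18) 3822.394ms=165/14b +69.498ms=3/14b
Σ=12b of 12 (185bpm 3/4) — PASS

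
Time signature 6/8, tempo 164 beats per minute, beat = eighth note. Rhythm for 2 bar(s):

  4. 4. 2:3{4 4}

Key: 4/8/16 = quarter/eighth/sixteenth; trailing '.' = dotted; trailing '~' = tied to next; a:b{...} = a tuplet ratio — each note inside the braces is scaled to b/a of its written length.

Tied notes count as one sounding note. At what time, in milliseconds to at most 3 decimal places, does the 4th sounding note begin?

1. 0.0ms @ 0 + 1097.561ms (3)
2. 1097.561ms @ 3 + 1097.561ms (3)
3. 2195.122ms @ 6 + 1097.561ms (3)
4. 3292.683ms @ 9 + 1097.561ms (3)

note 4 onset = 9b = 3292.683ms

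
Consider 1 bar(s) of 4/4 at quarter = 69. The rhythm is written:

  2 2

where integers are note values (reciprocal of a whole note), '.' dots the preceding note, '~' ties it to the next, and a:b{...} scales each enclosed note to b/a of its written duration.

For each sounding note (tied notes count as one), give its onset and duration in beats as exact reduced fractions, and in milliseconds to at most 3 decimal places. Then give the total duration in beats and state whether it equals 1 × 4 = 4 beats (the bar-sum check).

1) 0.0ms=0b +1739.13ms=2b
2) 1739.13ms=2b +1739.13ms=2b
Σ=4b of 4 (69bpm 4/4) — PASS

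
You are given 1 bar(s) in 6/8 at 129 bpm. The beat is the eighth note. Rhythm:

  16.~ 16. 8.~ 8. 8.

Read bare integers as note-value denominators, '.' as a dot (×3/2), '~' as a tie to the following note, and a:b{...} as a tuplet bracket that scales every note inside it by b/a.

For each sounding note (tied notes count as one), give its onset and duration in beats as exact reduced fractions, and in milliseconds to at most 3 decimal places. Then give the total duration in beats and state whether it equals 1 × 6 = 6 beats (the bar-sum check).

1) 0.0ms=0b +697.674ms=3/2b
2) 697.674ms=3/2b +1395.349ms=3b
3) 2093.023ms=9/2b +697.674ms=3/2b
Σ=6b of 6 (129bpm 6/8) — PASS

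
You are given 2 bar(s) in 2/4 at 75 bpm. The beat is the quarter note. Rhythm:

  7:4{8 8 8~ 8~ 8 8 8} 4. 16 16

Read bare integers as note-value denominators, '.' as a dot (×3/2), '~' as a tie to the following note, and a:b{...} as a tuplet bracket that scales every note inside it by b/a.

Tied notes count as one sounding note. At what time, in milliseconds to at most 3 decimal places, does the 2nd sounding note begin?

1. 0.0ms @ 0 + 228.571ms (2/7)
2. 228.571ms @ 2/7 + 228.571ms (2/7)
3. 457.143ms @ 4/7 + 685.714ms (6/7)
4. 1142.857ms @ 10/7 + 228.571ms (2/7)
5. 1371.429ms @ 12/7 + 228.571ms (2/7)
6. 1600.0ms @ 2 + 1200.0ms (3/2)
7. 2800.0ms @ 7/2 + 200.0ms (1/4)
8. 3000.0ms @ 15/4 + 200.0ms (1/4)

note 2 onset = 2/7b = 228.571ms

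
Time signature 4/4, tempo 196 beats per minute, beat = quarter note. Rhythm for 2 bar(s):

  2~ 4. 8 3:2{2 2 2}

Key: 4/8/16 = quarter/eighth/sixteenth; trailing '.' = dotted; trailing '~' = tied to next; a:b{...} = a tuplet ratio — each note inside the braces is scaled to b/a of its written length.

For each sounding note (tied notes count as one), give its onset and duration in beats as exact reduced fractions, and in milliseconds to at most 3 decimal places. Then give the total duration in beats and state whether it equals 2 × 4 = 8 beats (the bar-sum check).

1) 0.0ms=0b +1071.429ms=7/2b
2) 1071.429ms=7/2b +153.061ms=1/2b
3) 1224.49ms=4b +408.163ms=4/3b
4) 1632.653ms=16/3b +408.163ms=4/3b
5) 2040.816ms=20/3b +408.163ms=4/3b
Σ=8b of 8 (196bpm 4/4) — PASS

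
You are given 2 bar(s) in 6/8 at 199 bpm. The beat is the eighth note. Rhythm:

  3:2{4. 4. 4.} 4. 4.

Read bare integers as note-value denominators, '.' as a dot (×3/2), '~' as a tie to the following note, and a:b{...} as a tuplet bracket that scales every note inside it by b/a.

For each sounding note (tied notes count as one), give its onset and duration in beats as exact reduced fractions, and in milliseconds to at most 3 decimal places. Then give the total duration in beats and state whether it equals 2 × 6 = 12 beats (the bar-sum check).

1) 0.0ms=0b +603.015ms=2b
2) 603.015ms=2b +603.015ms=2b
3) 1206.03ms=4b +603.015ms=2b
4) 1809.045ms=6b +904.523ms=3b
5) 2713.568ms=9b +904.523ms=3b
Σ=12b of 12 (199bpm 6/8) — PASS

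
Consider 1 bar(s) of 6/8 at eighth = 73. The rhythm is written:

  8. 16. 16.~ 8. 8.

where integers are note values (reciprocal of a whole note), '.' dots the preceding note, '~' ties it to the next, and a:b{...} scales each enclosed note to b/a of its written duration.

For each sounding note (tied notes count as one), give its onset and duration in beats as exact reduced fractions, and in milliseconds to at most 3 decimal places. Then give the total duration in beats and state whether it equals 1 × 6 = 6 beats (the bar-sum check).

1) 0.0ms=0b +1232.877ms=3/2b
2) 1232.877ms=3/2b +616.438ms=3/4b
3) 1849.315ms=9/4b +1849.315ms=9/4b
4) 3698.63ms=9/2b +1232.877ms=3/2b
Σ=6b of 6 (73bpm 6/8) — PASS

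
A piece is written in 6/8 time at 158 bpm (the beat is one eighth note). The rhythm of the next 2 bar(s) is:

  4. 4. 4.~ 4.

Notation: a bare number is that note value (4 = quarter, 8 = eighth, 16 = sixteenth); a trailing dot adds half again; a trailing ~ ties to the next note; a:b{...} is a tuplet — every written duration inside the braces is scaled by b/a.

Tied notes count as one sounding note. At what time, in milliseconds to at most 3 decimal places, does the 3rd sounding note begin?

note 3 onset = 6b = 2278.481ms

1. 0.0ms @ 0 + 1139.241ms (3)
2. 1139.241ms @ 3 + 1139.241ms (3)
3. 2278.481ms @ 6 + 2278.481ms (6)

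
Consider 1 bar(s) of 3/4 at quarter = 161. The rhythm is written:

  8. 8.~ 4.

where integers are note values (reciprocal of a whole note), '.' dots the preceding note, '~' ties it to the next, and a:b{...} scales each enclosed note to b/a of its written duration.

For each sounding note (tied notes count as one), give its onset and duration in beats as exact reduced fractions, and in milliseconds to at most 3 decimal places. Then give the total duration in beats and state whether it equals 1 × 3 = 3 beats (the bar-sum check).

1) 0.0ms=0b +279.503ms=3/4b
2) 279.503ms=3/4b +838.509ms=9/4b
Σ=3b of 3 (161bpm 3/4) — PASS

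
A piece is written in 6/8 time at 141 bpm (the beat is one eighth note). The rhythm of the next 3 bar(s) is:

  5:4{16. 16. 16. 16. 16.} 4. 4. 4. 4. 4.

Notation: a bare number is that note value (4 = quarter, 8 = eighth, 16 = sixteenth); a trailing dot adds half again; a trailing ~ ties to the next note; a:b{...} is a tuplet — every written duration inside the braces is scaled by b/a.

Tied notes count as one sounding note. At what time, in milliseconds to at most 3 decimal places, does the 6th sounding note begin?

note 6 onset = 3b = 1276.596ms

1. 0.0ms @ 0 + 255.319ms (3/5)
2. 255.319ms @ 3/5 + 255.319ms (3/5)
3. 510.638ms @ 6/5 + 255.319ms (3/5)
4. 765.957ms @ 9/5 + 255.319ms (3/5)
5. 1021.277ms @ 12/5 + 255.319ms (3/5)
6. 1276.596ms @ 3 + 1276.596ms (3)
7. 2553.191ms @ 6 + 1276.596ms (3)
8. 3829.787ms @ 9 + 1276.596ms (3)
9. 5106.383ms @ 12 + 1276.596ms (3)
10. 6382.979ms @ 15 + 1276.596ms (3)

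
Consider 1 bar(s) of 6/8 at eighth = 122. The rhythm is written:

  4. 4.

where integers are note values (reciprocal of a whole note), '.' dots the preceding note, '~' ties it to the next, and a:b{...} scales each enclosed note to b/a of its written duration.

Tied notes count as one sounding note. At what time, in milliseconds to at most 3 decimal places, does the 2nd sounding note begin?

note 2 onset = 3b = 1475.41ms

1. 0.0ms @ 0 + 1475.41ms (3)
2. 1475.41ms @ 3 + 1475.41ms (3)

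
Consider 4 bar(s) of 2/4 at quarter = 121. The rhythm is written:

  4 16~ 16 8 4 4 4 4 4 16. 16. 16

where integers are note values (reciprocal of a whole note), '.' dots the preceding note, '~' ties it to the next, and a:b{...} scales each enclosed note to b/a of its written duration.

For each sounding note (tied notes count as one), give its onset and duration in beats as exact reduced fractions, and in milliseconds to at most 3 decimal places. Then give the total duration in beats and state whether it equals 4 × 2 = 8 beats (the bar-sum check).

1) 0.0ms=0b +495.868ms=1b
2) 495.868ms=1b +247.934ms=1/2b
3) 743.802ms=3/2b +247.934ms=1/2b
4) 991.736ms=2b +495.868ms=1b
5) 1487.603ms=3b +495.868ms=1b
6) 1983.471ms=4b +495.868ms=1b
7) 2479.339ms=5b +495.868ms=1b
8) 2975.207ms=6b +495.868ms=1b
9) 3471.074ms=7b +185.95ms=3/8b
10) 3657.025ms=59/8b +185.95ms=3/8b
11) 3842.975ms=31/4b +123.967ms=1/4b
Σ=8b of 8 (121bpm 2/4) — PASS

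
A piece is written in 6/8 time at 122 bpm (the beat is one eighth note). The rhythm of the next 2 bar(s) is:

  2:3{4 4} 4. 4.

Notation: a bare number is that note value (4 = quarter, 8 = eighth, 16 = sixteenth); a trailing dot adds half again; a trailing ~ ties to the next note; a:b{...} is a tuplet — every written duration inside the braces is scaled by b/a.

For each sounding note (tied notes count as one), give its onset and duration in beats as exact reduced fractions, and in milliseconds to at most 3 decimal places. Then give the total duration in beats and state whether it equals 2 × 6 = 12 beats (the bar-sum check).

1) 0.0ms=0b +1475.41ms=3b
2) 1475.41ms=3b +1475.41ms=3b
3) 2950.82ms=6b +1475.41ms=3b
4) 4426.23ms=9b +1475.41ms=3b
Σ=12b of 12 (122bpm 6/8) — PASS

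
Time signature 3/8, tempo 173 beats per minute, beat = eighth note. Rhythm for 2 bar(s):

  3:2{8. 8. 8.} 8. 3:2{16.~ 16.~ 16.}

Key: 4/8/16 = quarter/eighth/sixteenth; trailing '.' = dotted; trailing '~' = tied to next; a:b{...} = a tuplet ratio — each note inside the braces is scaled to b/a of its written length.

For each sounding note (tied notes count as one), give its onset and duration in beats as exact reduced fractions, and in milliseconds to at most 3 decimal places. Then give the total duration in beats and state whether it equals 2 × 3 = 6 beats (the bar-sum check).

1) 0.0ms=0b +346.821ms=1b
2) 346.821ms=1b +346.821ms=1b
3) 693.642ms=2b +346.821ms=1b
4) 1040.462ms=3b +520.231ms=3/2b
5) 1560.694ms=9/2b +520.231ms=3/2b
Σ=6b of 6 (173bpm 3/8) — PASS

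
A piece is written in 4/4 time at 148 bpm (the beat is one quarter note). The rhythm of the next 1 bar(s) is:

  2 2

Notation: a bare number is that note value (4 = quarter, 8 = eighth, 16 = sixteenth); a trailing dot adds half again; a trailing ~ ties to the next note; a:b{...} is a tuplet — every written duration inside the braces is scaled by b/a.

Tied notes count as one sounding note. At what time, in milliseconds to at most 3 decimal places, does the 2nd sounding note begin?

note 2 onset = 2b = 810.811ms

1. 0.0ms @ 0 + 810.811ms (2)
2. 810.811ms @ 2 + 810.811ms (2)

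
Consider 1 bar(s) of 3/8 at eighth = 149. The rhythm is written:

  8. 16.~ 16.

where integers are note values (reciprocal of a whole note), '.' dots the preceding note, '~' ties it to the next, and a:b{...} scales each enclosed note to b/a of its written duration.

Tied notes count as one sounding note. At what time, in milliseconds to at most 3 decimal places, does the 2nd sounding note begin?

note 2 onset = 3/2b = 604.027ms

1. 0.0ms @ 0 + 604.027ms (3/2)
2. 604.027ms @ 3/2 + 604.027ms (3/2)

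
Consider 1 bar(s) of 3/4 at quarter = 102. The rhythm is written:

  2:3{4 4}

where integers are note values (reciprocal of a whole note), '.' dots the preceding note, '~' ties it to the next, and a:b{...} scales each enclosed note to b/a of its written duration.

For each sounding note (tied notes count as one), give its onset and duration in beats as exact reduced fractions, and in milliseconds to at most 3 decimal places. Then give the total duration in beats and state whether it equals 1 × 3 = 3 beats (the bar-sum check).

1) 0.0ms=0b +882.353ms=3/2b
2) 882.353ms=3/2b +882.353ms=3/2b
Σ=3b of 3 (102bpm 3/4) — PASS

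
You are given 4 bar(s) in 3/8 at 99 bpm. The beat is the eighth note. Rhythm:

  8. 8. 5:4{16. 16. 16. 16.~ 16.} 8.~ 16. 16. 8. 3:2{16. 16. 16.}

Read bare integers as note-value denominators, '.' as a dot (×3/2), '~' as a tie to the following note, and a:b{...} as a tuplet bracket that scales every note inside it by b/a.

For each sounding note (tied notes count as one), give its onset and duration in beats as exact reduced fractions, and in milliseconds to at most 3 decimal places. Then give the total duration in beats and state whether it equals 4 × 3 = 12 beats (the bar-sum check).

1) 0.0ms=0b +909.091ms=3/2b
2) 909.091ms=3/2b +909.091ms=3/2b
3) 1818.182ms=3b +363.636ms=3/5b
4) 2181.818ms=18/5b +363.636ms=3/5b
5) 2545.455ms=21/5b +363.636ms=3/5b
6) 2909.091ms=24/5b +727.273ms=6/5b
7) 3636.364ms=6b +1363.636ms=9/4b
8) 5000.0ms=33/4b +454.545ms=3/4b
9) 5454.545ms=9b +909.091ms=3/2b
10) 6363.636ms=21/2b +303.03ms=1/2b
11) 6666.667ms=11b +303.03ms=1/2b
12) 6969.697ms=23/2b +303.03ms=1/2b
Σ=12b of 12 (99bpm 3/8) — PASS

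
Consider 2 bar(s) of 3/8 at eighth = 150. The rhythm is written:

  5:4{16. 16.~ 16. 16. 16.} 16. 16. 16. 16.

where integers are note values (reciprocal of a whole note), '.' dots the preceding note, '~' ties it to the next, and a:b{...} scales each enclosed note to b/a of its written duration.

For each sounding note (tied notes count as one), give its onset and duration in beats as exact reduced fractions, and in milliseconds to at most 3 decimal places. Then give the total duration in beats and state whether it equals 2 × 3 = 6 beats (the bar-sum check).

1) 0.0ms=0b +240.0ms=3/5b
2) 240.0ms=3/5b +480.0ms=6/5b
3) 720.0ms=9/5b +240.0ms=3/5b
4) 960.0ms=12/5b +240.0ms=3/5b
5) 1200.0ms=3b +300.0ms=3/4b
6) 1500.0ms=15/4b +300.0ms=3/4b
7) 1800.0ms=9/2b +300.0ms=3/4b
8) 2100.0ms=21/4b +300.0ms=3/4b
Σ=6b of 6 (150bpm 3/8) — PASS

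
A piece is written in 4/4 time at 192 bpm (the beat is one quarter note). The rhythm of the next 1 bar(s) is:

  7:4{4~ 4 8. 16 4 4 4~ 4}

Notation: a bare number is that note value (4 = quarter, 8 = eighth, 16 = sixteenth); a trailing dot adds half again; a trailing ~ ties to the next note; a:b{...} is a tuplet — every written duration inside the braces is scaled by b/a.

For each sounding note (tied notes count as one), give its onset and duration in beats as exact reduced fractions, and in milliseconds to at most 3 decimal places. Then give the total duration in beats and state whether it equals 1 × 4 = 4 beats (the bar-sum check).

1) 0.0ms=0b +357.143ms=8/7b
2) 357.143ms=8/7b +133.929ms=3/7b
3) 491.071ms=11/7b +44.643ms=1/7b
4) 535.714ms=12/7b +178.571ms=4/7b
5) 714.286ms=16/7b +178.571ms=4/7b
6) 892.857ms=20/7b +357.143ms=8/7b
Σ=4b of 4 (192bpm 4/4) — PASS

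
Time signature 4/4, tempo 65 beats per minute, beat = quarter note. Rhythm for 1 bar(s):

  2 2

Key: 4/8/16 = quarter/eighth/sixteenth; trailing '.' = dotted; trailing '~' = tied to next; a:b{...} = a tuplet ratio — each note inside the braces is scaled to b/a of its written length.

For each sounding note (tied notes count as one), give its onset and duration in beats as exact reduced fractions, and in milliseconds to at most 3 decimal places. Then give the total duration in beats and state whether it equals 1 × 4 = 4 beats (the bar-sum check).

1) 0.0ms=0b +1846.154ms=2b
2) 1846.154ms=2b +1846.154ms=2b
Σ=4b of 4 (65bpm 4/4) — PASS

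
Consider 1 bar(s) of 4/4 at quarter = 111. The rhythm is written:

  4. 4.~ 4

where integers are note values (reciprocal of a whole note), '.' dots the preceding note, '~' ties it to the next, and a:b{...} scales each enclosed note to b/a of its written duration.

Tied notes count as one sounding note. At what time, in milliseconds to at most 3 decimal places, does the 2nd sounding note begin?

note 2 onset = 3/2b = 810.811ms

1. 0.0ms @ 0 + 810.811ms (3/2)
2. 810.811ms @ 3/2 + 1351.351ms (5/2)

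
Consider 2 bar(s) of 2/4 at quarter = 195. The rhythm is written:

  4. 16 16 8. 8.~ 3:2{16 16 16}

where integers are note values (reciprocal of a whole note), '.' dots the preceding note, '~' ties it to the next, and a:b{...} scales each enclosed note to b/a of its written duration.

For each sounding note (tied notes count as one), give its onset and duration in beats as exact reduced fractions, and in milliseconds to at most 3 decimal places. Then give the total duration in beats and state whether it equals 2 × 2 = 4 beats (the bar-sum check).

1) 0.0ms=0b +461.538ms=3/2b
2) 461.538ms=3/2b +76.923ms=1/4b
3) 538.462ms=7/4b +76.923ms=1/4b
4) 615.385ms=2b +230.769ms=3/4b
5) 846.154ms=11/4b +282.051ms=11/12b
6) 1128.205ms=11/3b +51.282ms=1/6b
7) 1179.487ms=23/6b +51.282ms=1/6b
Σ=4b of 4 (195bpm 2/4) — PASS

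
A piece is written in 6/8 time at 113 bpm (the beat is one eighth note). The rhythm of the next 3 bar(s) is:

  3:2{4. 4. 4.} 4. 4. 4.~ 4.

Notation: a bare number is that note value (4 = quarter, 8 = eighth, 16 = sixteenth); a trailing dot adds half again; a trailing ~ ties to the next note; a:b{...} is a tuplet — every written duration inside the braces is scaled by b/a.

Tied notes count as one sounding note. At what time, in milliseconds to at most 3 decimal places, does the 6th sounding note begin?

1. 0.0ms @ 0 + 1061.947ms (2)
2. 1061.947ms @ 2 + 1061.947ms (2)
3. 2123.894ms @ 4 + 1061.947ms (2)
4. 3185.841ms @ 6 + 1592.92ms (3)
5. 4778.761ms @ 9 + 1592.92ms (3)
6. 6371.681ms @ 12 + 3185.841ms (6)

note 6 onset = 12b = 6371.681ms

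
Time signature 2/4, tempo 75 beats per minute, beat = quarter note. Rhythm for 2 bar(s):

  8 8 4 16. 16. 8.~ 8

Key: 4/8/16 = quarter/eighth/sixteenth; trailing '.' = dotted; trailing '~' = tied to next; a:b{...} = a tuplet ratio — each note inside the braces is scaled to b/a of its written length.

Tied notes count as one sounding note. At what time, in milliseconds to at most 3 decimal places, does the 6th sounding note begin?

1. 0.0ms @ 0 + 400.0ms (1/2)
2. 400.0ms @ 1/2 + 400.0ms (1/2)
3. 800.0ms @ 1 + 800.0ms (1)
4. 1600.0ms @ 2 + 300.0ms (3/8)
5. 1900.0ms @ 19/8 + 300.0ms (3/8)
6. 2200.0ms @ 11/4 + 1000.0ms (5/4)

note 6 onset = 11/4b = 2200.0ms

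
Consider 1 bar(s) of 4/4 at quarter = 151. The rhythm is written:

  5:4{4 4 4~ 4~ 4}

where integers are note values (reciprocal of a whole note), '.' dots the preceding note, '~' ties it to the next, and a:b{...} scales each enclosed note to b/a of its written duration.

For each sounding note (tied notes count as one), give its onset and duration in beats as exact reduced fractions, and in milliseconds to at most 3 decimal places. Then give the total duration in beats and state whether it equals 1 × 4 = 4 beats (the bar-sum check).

1) 0.0ms=0b +317.881ms=4/5b
2) 317.881ms=4/5b +317.881ms=4/5b
3) 635.762ms=8/5b +953.642ms=12/5b
Σ=4b of 4 (151bpm 4/4) — PASS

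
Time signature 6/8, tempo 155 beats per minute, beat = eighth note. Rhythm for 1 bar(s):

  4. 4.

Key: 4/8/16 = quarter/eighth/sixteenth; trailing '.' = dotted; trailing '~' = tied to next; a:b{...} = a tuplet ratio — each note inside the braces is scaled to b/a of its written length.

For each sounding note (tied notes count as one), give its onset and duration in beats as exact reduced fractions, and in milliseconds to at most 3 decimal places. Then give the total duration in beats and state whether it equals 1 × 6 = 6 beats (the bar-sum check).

1) 0.0ms=0b +1161.29ms=3b
2) 1161.29ms=3b +1161.29ms=3b
Σ=6b of 6 (155bpm 6/8) — PASS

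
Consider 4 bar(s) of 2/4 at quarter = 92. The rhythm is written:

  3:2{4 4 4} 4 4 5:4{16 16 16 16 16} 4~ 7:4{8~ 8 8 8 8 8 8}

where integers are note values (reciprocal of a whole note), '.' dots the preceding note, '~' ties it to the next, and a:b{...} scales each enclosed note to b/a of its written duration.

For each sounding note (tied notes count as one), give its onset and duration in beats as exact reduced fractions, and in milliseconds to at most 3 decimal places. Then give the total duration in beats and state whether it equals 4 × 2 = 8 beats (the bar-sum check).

1) 0.0ms=0b +434.783ms=2/3b
2) 434.783ms=2/3b +434.783ms=2/3b
3) 869.565ms=4/3b +434.783ms=2/3b
4) 1304.348ms=2b +652.174ms=1b
5) 1956.522ms=3b +652.174ms=1b
6) 2608.696ms=4b +130.435ms=1/5b
7) 2739.13ms=21/5b +130.435ms=1/5b
8) 2869.565ms=22/5b +130.435ms=1/5b
9) 3000.0ms=23/5b +130.435ms=1/5b
10) 3130.435ms=24/5b +130.435ms=1/5b
11) 3260.87ms=5b +1024.845ms=11/7b
12) 4285.714ms=46/7b +186.335ms=2/7b
13) 4472.05ms=48/7b +186.335ms=2/7b
14) 4658.385ms=50/7b +186.335ms=2/7b
15) 4844.72ms=52/7b +186.335ms=2/7b
16) 5031.056ms=54/7b +186.335ms=2/7b
Σ=8b of 8 (92bpm 2/4) — PASS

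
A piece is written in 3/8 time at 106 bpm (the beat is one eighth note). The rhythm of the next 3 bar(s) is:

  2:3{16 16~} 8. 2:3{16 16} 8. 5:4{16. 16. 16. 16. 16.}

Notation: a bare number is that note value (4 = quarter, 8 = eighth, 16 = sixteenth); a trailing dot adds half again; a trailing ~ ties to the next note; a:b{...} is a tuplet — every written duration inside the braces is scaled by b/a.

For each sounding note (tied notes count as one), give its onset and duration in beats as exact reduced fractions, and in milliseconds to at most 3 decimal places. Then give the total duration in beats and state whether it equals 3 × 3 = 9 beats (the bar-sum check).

1) 0.0ms=0b +424.528ms=3/4b
2) 424.528ms=3/4b +1273.585ms=9/4b
3) 1698.113ms=3b +424.528ms=3/4b
4) 2122.642ms=15/4b +424.528ms=3/4b
5) 2547.17ms=9/2b +849.057ms=3/2b
6) 3396.226ms=6b +339.623ms=3/5b
7) 3735.849ms=33/5b +339.623ms=3/5b
8) 4075.472ms=36/5b +339.623ms=3/5b
9) 4415.094ms=39/5b +339.623ms=3/5b
10) 4754.717ms=42/5b +339.623ms=3/5b
Σ=9b of 9 (106bpm 3/8) — PASS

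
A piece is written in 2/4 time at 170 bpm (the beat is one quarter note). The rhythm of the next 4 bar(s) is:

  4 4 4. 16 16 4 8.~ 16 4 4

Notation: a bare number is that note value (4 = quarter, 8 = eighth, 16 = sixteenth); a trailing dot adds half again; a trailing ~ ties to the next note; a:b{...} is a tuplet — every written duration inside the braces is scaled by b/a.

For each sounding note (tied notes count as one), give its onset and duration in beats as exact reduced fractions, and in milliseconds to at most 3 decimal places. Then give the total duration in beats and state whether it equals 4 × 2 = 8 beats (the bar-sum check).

1) 0.0ms=0b +352.941ms=1b
2) 352.941ms=1b +352.941ms=1b
3) 705.882ms=2b +529.412ms=3/2b
4) 1235.294ms=7/2b +88.235ms=1/4b
5) 1323.529ms=15/4b +88.235ms=1/4b
6) 1411.765ms=4b +352.941ms=1b
7) 1764.706ms=5b +352.941ms=1b
8) 2117.647ms=6b +352.941ms=1b
9) 2470.588ms=7b +352.941ms=1b
Σ=8b of 8 (170bpm 2/4) — PASS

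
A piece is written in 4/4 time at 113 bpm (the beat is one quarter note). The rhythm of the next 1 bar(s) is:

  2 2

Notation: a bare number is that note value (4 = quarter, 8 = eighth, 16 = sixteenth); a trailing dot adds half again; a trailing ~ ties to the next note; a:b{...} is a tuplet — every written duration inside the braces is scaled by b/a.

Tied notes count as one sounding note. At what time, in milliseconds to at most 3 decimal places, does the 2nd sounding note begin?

1. 0.0ms @ 0 + 1061.947ms (2)
2. 1061.947ms @ 2 + 1061.947ms (2)

note 2 onset = 2b = 1061.947ms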